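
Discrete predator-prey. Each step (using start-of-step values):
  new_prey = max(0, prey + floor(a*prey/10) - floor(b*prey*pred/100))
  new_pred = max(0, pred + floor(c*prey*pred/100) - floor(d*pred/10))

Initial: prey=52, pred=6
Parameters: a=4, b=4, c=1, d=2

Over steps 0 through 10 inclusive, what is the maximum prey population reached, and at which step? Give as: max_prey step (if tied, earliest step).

Step 1: prey: 52+20-12=60; pred: 6+3-1=8
Step 2: prey: 60+24-19=65; pred: 8+4-1=11
Step 3: prey: 65+26-28=63; pred: 11+7-2=16
Step 4: prey: 63+25-40=48; pred: 16+10-3=23
Step 5: prey: 48+19-44=23; pred: 23+11-4=30
Step 6: prey: 23+9-27=5; pred: 30+6-6=30
Step 7: prey: 5+2-6=1; pred: 30+1-6=25
Step 8: prey: 1+0-1=0; pred: 25+0-5=20
Step 9: prey: 0+0-0=0; pred: 20+0-4=16
Step 10: prey: 0+0-0=0; pred: 16+0-3=13
Max prey = 65 at step 2

Answer: 65 2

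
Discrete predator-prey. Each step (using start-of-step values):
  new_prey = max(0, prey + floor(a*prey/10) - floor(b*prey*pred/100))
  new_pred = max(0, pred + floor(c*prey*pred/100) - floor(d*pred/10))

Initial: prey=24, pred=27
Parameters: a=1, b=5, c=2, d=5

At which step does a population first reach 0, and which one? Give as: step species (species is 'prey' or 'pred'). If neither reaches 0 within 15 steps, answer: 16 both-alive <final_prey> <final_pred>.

Answer: 1 prey

Derivation:
Step 1: prey: 24+2-32=0; pred: 27+12-13=26
First extinction: prey at step 1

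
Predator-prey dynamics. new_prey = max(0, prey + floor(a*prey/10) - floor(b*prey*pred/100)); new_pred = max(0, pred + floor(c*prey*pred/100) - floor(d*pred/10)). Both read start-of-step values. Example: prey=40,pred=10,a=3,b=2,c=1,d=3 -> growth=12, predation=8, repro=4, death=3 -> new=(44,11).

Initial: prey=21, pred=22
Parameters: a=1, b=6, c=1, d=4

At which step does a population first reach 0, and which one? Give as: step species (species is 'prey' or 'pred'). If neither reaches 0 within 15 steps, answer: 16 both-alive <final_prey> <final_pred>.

Answer: 1 prey

Derivation:
Step 1: prey: 21+2-27=0; pred: 22+4-8=18
First extinction: prey at step 1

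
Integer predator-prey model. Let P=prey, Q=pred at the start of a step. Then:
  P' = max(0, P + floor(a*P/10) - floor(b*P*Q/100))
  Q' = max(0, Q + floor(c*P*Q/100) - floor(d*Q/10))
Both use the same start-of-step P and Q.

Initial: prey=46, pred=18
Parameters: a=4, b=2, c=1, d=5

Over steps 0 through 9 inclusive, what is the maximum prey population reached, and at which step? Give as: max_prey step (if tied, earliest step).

Answer: 60 6

Derivation:
Step 1: prey: 46+18-16=48; pred: 18+8-9=17
Step 2: prey: 48+19-16=51; pred: 17+8-8=17
Step 3: prey: 51+20-17=54; pred: 17+8-8=17
Step 4: prey: 54+21-18=57; pred: 17+9-8=18
Step 5: prey: 57+22-20=59; pred: 18+10-9=19
Step 6: prey: 59+23-22=60; pred: 19+11-9=21
Step 7: prey: 60+24-25=59; pred: 21+12-10=23
Step 8: prey: 59+23-27=55; pred: 23+13-11=25
Step 9: prey: 55+22-27=50; pred: 25+13-12=26
Max prey = 60 at step 6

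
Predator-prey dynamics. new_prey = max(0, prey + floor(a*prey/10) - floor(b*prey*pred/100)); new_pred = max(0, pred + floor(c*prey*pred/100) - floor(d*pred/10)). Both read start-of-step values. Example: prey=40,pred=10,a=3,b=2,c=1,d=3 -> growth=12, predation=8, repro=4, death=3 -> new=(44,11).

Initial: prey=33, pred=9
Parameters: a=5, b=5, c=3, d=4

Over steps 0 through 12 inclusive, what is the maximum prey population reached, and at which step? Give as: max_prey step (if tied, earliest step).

Answer: 35 1

Derivation:
Step 1: prey: 33+16-14=35; pred: 9+8-3=14
Step 2: prey: 35+17-24=28; pred: 14+14-5=23
Step 3: prey: 28+14-32=10; pred: 23+19-9=33
Step 4: prey: 10+5-16=0; pred: 33+9-13=29
Step 5: prey: 0+0-0=0; pred: 29+0-11=18
Step 6: prey: 0+0-0=0; pred: 18+0-7=11
Step 7: prey: 0+0-0=0; pred: 11+0-4=7
Step 8: prey: 0+0-0=0; pred: 7+0-2=5
Step 9: prey: 0+0-0=0; pred: 5+0-2=3
Step 10: prey: 0+0-0=0; pred: 3+0-1=2
Step 11: prey: 0+0-0=0; pred: 2+0-0=2
Step 12: prey: 0+0-0=0; pred: 2+0-0=2
Max prey = 35 at step 1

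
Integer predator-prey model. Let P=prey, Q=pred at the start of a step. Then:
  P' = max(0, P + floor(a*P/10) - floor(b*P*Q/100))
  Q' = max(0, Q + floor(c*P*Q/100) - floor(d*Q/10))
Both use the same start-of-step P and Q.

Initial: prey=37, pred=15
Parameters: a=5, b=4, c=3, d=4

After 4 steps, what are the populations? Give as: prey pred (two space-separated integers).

Step 1: prey: 37+18-22=33; pred: 15+16-6=25
Step 2: prey: 33+16-33=16; pred: 25+24-10=39
Step 3: prey: 16+8-24=0; pred: 39+18-15=42
Step 4: prey: 0+0-0=0; pred: 42+0-16=26

Answer: 0 26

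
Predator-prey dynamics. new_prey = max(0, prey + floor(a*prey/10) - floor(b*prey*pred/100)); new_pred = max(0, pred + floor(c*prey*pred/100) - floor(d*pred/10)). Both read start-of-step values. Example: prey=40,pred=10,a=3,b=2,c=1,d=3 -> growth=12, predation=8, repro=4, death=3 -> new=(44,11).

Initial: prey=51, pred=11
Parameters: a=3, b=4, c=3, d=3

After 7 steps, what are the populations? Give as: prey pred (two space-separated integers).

Answer: 0 14

Derivation:
Step 1: prey: 51+15-22=44; pred: 11+16-3=24
Step 2: prey: 44+13-42=15; pred: 24+31-7=48
Step 3: prey: 15+4-28=0; pred: 48+21-14=55
Step 4: prey: 0+0-0=0; pred: 55+0-16=39
Step 5: prey: 0+0-0=0; pred: 39+0-11=28
Step 6: prey: 0+0-0=0; pred: 28+0-8=20
Step 7: prey: 0+0-0=0; pred: 20+0-6=14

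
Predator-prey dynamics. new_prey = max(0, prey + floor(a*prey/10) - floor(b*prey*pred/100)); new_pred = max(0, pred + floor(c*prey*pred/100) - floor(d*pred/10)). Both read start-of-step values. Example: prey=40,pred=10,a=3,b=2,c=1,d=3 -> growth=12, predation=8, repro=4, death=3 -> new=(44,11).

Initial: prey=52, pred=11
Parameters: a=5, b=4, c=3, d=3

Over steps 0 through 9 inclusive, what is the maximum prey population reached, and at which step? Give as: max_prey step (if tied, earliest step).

Step 1: prey: 52+26-22=56; pred: 11+17-3=25
Step 2: prey: 56+28-56=28; pred: 25+42-7=60
Step 3: prey: 28+14-67=0; pred: 60+50-18=92
Step 4: prey: 0+0-0=0; pred: 92+0-27=65
Step 5: prey: 0+0-0=0; pred: 65+0-19=46
Step 6: prey: 0+0-0=0; pred: 46+0-13=33
Step 7: prey: 0+0-0=0; pred: 33+0-9=24
Step 8: prey: 0+0-0=0; pred: 24+0-7=17
Step 9: prey: 0+0-0=0; pred: 17+0-5=12
Max prey = 56 at step 1

Answer: 56 1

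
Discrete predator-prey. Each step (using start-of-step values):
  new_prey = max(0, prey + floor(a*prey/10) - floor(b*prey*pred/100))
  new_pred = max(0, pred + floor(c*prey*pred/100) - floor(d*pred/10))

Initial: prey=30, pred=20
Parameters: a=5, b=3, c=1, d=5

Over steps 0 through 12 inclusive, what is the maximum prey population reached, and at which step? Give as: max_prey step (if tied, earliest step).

Step 1: prey: 30+15-18=27; pred: 20+6-10=16
Step 2: prey: 27+13-12=28; pred: 16+4-8=12
Step 3: prey: 28+14-10=32; pred: 12+3-6=9
Step 4: prey: 32+16-8=40; pred: 9+2-4=7
Step 5: prey: 40+20-8=52; pred: 7+2-3=6
Step 6: prey: 52+26-9=69; pred: 6+3-3=6
Step 7: prey: 69+34-12=91; pred: 6+4-3=7
Step 8: prey: 91+45-19=117; pred: 7+6-3=10
Step 9: prey: 117+58-35=140; pred: 10+11-5=16
Step 10: prey: 140+70-67=143; pred: 16+22-8=30
Step 11: prey: 143+71-128=86; pred: 30+42-15=57
Step 12: prey: 86+43-147=0; pred: 57+49-28=78
Max prey = 143 at step 10

Answer: 143 10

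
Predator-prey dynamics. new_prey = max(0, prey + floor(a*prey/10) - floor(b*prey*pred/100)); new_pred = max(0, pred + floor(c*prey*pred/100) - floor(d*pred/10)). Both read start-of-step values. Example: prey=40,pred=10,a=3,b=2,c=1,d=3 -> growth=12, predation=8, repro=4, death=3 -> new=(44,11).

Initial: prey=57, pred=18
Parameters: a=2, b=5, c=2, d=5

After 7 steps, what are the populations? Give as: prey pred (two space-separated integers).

Answer: 0 1

Derivation:
Step 1: prey: 57+11-51=17; pred: 18+20-9=29
Step 2: prey: 17+3-24=0; pred: 29+9-14=24
Step 3: prey: 0+0-0=0; pred: 24+0-12=12
Step 4: prey: 0+0-0=0; pred: 12+0-6=6
Step 5: prey: 0+0-0=0; pred: 6+0-3=3
Step 6: prey: 0+0-0=0; pred: 3+0-1=2
Step 7: prey: 0+0-0=0; pred: 2+0-1=1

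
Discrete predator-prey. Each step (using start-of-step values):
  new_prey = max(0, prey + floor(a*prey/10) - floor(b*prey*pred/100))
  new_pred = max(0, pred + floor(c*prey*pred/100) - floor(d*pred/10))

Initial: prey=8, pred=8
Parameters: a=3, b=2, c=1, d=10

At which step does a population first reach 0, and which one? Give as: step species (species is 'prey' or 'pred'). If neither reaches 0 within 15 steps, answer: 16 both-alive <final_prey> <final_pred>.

Answer: 1 pred

Derivation:
Step 1: prey: 8+2-1=9; pred: 8+0-8=0
First extinction: pred at step 1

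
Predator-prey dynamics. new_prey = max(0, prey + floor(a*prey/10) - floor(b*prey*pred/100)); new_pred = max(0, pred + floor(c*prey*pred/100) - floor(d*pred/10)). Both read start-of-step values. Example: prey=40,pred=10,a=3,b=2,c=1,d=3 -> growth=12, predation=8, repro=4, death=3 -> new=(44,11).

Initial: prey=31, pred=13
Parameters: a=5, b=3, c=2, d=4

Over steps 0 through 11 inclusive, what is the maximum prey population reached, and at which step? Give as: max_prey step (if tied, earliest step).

Step 1: prey: 31+15-12=34; pred: 13+8-5=16
Step 2: prey: 34+17-16=35; pred: 16+10-6=20
Step 3: prey: 35+17-21=31; pred: 20+14-8=26
Step 4: prey: 31+15-24=22; pred: 26+16-10=32
Step 5: prey: 22+11-21=12; pred: 32+14-12=34
Step 6: prey: 12+6-12=6; pred: 34+8-13=29
Step 7: prey: 6+3-5=4; pred: 29+3-11=21
Step 8: prey: 4+2-2=4; pred: 21+1-8=14
Step 9: prey: 4+2-1=5; pred: 14+1-5=10
Step 10: prey: 5+2-1=6; pred: 10+1-4=7
Step 11: prey: 6+3-1=8; pred: 7+0-2=5
Max prey = 35 at step 2

Answer: 35 2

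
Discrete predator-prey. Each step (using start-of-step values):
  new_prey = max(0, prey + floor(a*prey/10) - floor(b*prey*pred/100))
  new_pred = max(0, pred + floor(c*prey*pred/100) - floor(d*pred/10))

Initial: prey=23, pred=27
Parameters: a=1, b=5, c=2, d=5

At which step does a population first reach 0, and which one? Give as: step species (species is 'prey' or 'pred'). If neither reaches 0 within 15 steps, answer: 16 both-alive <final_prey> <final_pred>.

Step 1: prey: 23+2-31=0; pred: 27+12-13=26
First extinction: prey at step 1

Answer: 1 prey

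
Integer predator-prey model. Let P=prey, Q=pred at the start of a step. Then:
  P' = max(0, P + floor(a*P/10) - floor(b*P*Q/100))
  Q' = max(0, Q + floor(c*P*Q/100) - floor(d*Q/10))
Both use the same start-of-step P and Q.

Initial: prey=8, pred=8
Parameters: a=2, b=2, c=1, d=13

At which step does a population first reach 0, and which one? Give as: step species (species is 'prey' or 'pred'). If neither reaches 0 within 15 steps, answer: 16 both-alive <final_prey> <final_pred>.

Step 1: prey: 8+1-1=8; pred: 8+0-10=0
First extinction: pred at step 1

Answer: 1 pred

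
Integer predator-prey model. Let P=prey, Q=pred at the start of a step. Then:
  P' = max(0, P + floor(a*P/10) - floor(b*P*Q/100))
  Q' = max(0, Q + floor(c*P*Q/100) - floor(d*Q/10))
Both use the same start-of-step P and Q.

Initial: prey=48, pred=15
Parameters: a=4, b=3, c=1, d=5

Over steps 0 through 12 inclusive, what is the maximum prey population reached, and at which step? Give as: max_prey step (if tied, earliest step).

Answer: 62 11

Derivation:
Step 1: prey: 48+19-21=46; pred: 15+7-7=15
Step 2: prey: 46+18-20=44; pred: 15+6-7=14
Step 3: prey: 44+17-18=43; pred: 14+6-7=13
Step 4: prey: 43+17-16=44; pred: 13+5-6=12
Step 5: prey: 44+17-15=46; pred: 12+5-6=11
Step 6: prey: 46+18-15=49; pred: 11+5-5=11
Step 7: prey: 49+19-16=52; pred: 11+5-5=11
Step 8: prey: 52+20-17=55; pred: 11+5-5=11
Step 9: prey: 55+22-18=59; pred: 11+6-5=12
Step 10: prey: 59+23-21=61; pred: 12+7-6=13
Step 11: prey: 61+24-23=62; pred: 13+7-6=14
Step 12: prey: 62+24-26=60; pred: 14+8-7=15
Max prey = 62 at step 11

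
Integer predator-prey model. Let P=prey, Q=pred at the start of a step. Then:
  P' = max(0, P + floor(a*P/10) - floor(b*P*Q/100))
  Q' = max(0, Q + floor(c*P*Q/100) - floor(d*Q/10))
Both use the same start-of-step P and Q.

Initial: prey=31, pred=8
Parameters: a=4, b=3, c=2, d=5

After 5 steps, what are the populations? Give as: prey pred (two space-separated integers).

Step 1: prey: 31+12-7=36; pred: 8+4-4=8
Step 2: prey: 36+14-8=42; pred: 8+5-4=9
Step 3: prey: 42+16-11=47; pred: 9+7-4=12
Step 4: prey: 47+18-16=49; pred: 12+11-6=17
Step 5: prey: 49+19-24=44; pred: 17+16-8=25

Answer: 44 25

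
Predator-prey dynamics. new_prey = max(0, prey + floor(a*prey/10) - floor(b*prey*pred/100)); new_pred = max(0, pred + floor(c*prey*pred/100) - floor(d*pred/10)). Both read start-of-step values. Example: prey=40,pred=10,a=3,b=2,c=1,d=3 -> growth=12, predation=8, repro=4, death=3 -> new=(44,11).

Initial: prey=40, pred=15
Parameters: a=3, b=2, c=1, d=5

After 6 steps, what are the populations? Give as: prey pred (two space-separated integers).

Step 1: prey: 40+12-12=40; pred: 15+6-7=14
Step 2: prey: 40+12-11=41; pred: 14+5-7=12
Step 3: prey: 41+12-9=44; pred: 12+4-6=10
Step 4: prey: 44+13-8=49; pred: 10+4-5=9
Step 5: prey: 49+14-8=55; pred: 9+4-4=9
Step 6: prey: 55+16-9=62; pred: 9+4-4=9

Answer: 62 9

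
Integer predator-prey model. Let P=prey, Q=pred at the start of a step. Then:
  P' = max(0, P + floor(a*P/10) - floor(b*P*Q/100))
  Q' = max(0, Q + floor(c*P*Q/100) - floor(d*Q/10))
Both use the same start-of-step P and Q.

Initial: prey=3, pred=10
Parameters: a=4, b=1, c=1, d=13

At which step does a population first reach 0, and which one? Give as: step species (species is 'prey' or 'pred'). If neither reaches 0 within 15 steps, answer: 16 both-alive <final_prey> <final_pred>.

Step 1: prey: 3+1-0=4; pred: 10+0-13=0
First extinction: pred at step 1

Answer: 1 pred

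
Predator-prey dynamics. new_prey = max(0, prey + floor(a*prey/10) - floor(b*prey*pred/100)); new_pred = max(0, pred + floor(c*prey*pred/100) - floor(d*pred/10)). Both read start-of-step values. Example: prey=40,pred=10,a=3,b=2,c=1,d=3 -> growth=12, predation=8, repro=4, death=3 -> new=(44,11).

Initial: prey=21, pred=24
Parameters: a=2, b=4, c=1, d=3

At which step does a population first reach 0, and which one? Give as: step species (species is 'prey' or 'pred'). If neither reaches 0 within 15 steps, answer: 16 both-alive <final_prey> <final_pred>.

Step 1: prey: 21+4-20=5; pred: 24+5-7=22
Step 2: prey: 5+1-4=2; pred: 22+1-6=17
Step 3: prey: 2+0-1=1; pred: 17+0-5=12
Step 4: prey: 1+0-0=1; pred: 12+0-3=9
Step 5: prey: 1+0-0=1; pred: 9+0-2=7
Step 6: prey: 1+0-0=1; pred: 7+0-2=5
Step 7: prey: 1+0-0=1; pred: 5+0-1=4
Step 8: prey: 1+0-0=1; pred: 4+0-1=3
Step 9: prey: 1+0-0=1; pred: 3+0-0=3
Steps 10-15: state stable at prey=1, pred=3 (no change)
No extinction within 15 steps

Answer: 16 both-alive 1 3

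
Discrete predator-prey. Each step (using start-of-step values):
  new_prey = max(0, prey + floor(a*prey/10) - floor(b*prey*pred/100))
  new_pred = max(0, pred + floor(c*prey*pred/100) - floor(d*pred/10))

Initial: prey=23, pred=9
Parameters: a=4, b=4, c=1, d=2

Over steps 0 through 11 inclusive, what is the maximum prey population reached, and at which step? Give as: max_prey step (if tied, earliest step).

Step 1: prey: 23+9-8=24; pred: 9+2-1=10
Step 2: prey: 24+9-9=24; pred: 10+2-2=10
Step 3: prey: 24+9-9=24; pred: 10+2-2=10
Step 4: prey: 24+9-9=24; pred: 10+2-2=10
Step 5: prey: 24+9-9=24; pred: 10+2-2=10
Step 6: prey: 24+9-9=24; pred: 10+2-2=10
Step 7: prey: 24+9-9=24; pred: 10+2-2=10
Step 8: prey: 24+9-9=24; pred: 10+2-2=10
Step 9: prey: 24+9-9=24; pred: 10+2-2=10
Step 10: prey: 24+9-9=24; pred: 10+2-2=10
Step 11: prey: 24+9-9=24; pred: 10+2-2=10
Max prey = 24 at step 1

Answer: 24 1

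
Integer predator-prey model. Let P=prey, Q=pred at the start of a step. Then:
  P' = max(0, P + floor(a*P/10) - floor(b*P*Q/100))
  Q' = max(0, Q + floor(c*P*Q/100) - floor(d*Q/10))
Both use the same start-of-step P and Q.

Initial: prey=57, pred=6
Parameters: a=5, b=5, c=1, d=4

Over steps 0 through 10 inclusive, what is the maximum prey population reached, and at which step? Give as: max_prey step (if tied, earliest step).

Answer: 83 3

Derivation:
Step 1: prey: 57+28-17=68; pred: 6+3-2=7
Step 2: prey: 68+34-23=79; pred: 7+4-2=9
Step 3: prey: 79+39-35=83; pred: 9+7-3=13
Step 4: prey: 83+41-53=71; pred: 13+10-5=18
Step 5: prey: 71+35-63=43; pred: 18+12-7=23
Step 6: prey: 43+21-49=15; pred: 23+9-9=23
Step 7: prey: 15+7-17=5; pred: 23+3-9=17
Step 8: prey: 5+2-4=3; pred: 17+0-6=11
Step 9: prey: 3+1-1=3; pred: 11+0-4=7
Step 10: prey: 3+1-1=3; pred: 7+0-2=5
Max prey = 83 at step 3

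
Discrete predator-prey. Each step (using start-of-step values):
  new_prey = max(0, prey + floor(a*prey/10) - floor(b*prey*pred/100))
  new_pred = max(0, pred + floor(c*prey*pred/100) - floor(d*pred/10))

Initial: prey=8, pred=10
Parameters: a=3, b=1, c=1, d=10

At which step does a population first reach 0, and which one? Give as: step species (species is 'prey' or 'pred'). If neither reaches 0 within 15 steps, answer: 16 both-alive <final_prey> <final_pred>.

Step 1: prey: 8+2-0=10; pred: 10+0-10=0
First extinction: pred at step 1

Answer: 1 pred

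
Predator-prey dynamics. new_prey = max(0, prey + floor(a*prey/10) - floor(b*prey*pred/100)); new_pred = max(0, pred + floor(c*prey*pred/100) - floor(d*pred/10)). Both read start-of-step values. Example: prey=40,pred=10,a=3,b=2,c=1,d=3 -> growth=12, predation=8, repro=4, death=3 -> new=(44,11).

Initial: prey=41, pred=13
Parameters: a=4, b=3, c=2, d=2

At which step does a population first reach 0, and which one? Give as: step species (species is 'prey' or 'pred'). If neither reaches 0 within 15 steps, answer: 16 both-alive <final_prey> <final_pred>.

Answer: 4 prey

Derivation:
Step 1: prey: 41+16-15=42; pred: 13+10-2=21
Step 2: prey: 42+16-26=32; pred: 21+17-4=34
Step 3: prey: 32+12-32=12; pred: 34+21-6=49
Step 4: prey: 12+4-17=0; pred: 49+11-9=51
First extinction: prey at step 4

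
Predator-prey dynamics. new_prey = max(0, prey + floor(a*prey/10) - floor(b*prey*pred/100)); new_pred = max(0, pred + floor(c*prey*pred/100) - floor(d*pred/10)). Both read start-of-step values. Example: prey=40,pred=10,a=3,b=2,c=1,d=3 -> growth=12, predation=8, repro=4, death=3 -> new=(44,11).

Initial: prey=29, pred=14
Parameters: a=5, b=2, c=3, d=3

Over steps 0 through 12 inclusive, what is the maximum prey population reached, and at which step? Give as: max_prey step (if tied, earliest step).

Step 1: prey: 29+14-8=35; pred: 14+12-4=22
Step 2: prey: 35+17-15=37; pred: 22+23-6=39
Step 3: prey: 37+18-28=27; pred: 39+43-11=71
Step 4: prey: 27+13-38=2; pred: 71+57-21=107
Step 5: prey: 2+1-4=0; pred: 107+6-32=81
Step 6: prey: 0+0-0=0; pred: 81+0-24=57
Step 7: prey: 0+0-0=0; pred: 57+0-17=40
Step 8: prey: 0+0-0=0; pred: 40+0-12=28
Step 9: prey: 0+0-0=0; pred: 28+0-8=20
Step 10: prey: 0+0-0=0; pred: 20+0-6=14
Step 11: prey: 0+0-0=0; pred: 14+0-4=10
Step 12: prey: 0+0-0=0; pred: 10+0-3=7
Max prey = 37 at step 2

Answer: 37 2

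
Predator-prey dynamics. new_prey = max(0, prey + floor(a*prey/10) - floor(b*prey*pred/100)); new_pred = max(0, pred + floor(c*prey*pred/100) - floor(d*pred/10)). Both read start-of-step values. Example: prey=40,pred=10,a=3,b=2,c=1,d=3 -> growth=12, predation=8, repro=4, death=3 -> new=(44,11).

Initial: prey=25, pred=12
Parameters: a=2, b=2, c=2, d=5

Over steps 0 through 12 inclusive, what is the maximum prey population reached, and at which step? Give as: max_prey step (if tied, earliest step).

Step 1: prey: 25+5-6=24; pred: 12+6-6=12
Step 2: prey: 24+4-5=23; pred: 12+5-6=11
Step 3: prey: 23+4-5=22; pred: 11+5-5=11
Step 4: prey: 22+4-4=22; pred: 11+4-5=10
Step 5: prey: 22+4-4=22; pred: 10+4-5=9
Step 6: prey: 22+4-3=23; pred: 9+3-4=8
Step 7: prey: 23+4-3=24; pred: 8+3-4=7
Step 8: prey: 24+4-3=25; pred: 7+3-3=7
Step 9: prey: 25+5-3=27; pred: 7+3-3=7
Step 10: prey: 27+5-3=29; pred: 7+3-3=7
Step 11: prey: 29+5-4=30; pred: 7+4-3=8
Step 12: prey: 30+6-4=32; pred: 8+4-4=8
Max prey = 32 at step 12

Answer: 32 12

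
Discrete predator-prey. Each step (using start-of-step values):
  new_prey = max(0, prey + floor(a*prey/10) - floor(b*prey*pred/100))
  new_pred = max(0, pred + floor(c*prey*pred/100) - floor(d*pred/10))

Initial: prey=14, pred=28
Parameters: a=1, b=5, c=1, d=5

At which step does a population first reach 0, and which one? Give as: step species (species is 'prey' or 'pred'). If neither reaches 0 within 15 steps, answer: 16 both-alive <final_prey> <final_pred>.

Step 1: prey: 14+1-19=0; pred: 28+3-14=17
First extinction: prey at step 1

Answer: 1 prey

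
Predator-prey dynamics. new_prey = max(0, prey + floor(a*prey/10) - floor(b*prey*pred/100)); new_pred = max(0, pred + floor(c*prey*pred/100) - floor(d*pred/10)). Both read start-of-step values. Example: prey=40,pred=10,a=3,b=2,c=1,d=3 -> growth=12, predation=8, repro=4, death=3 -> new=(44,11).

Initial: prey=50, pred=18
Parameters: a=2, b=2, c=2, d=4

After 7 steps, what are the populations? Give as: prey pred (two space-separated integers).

Step 1: prey: 50+10-18=42; pred: 18+18-7=29
Step 2: prey: 42+8-24=26; pred: 29+24-11=42
Step 3: prey: 26+5-21=10; pred: 42+21-16=47
Step 4: prey: 10+2-9=3; pred: 47+9-18=38
Step 5: prey: 3+0-2=1; pred: 38+2-15=25
Step 6: prey: 1+0-0=1; pred: 25+0-10=15
Step 7: prey: 1+0-0=1; pred: 15+0-6=9

Answer: 1 9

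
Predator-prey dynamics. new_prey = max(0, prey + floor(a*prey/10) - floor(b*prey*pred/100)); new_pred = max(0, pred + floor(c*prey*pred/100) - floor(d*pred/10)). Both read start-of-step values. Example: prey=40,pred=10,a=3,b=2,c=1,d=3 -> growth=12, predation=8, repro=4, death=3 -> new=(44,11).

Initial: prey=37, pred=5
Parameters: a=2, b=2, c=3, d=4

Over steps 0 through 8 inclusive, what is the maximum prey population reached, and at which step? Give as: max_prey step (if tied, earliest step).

Answer: 43 2

Derivation:
Step 1: prey: 37+7-3=41; pred: 5+5-2=8
Step 2: prey: 41+8-6=43; pred: 8+9-3=14
Step 3: prey: 43+8-12=39; pred: 14+18-5=27
Step 4: prey: 39+7-21=25; pred: 27+31-10=48
Step 5: prey: 25+5-24=6; pred: 48+36-19=65
Step 6: prey: 6+1-7=0; pred: 65+11-26=50
Step 7: prey: 0+0-0=0; pred: 50+0-20=30
Step 8: prey: 0+0-0=0; pred: 30+0-12=18
Max prey = 43 at step 2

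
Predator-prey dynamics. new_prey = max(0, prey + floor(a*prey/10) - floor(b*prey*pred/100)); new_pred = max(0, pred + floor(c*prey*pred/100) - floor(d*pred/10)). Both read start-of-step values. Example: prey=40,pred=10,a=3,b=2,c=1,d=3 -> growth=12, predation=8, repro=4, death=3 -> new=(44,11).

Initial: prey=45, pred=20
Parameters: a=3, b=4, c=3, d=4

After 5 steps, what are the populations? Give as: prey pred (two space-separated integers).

Answer: 0 11

Derivation:
Step 1: prey: 45+13-36=22; pred: 20+27-8=39
Step 2: prey: 22+6-34=0; pred: 39+25-15=49
Step 3: prey: 0+0-0=0; pred: 49+0-19=30
Step 4: prey: 0+0-0=0; pred: 30+0-12=18
Step 5: prey: 0+0-0=0; pred: 18+0-7=11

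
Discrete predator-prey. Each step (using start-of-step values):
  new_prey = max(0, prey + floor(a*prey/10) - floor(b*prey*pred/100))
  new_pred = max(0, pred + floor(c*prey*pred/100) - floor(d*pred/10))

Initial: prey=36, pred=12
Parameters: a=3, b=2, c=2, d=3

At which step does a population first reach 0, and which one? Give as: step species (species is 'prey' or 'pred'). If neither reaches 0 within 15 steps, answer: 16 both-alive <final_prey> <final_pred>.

Answer: 16 both-alive 1 3

Derivation:
Step 1: prey: 36+10-8=38; pred: 12+8-3=17
Step 2: prey: 38+11-12=37; pred: 17+12-5=24
Step 3: prey: 37+11-17=31; pred: 24+17-7=34
Step 4: prey: 31+9-21=19; pred: 34+21-10=45
Step 5: prey: 19+5-17=7; pred: 45+17-13=49
Step 6: prey: 7+2-6=3; pred: 49+6-14=41
Step 7: prey: 3+0-2=1; pred: 41+2-12=31
Step 8: prey: 1+0-0=1; pred: 31+0-9=22
Step 9: prey: 1+0-0=1; pred: 22+0-6=16
Step 10: prey: 1+0-0=1; pred: 16+0-4=12
Step 11: prey: 1+0-0=1; pred: 12+0-3=9
Step 12: prey: 1+0-0=1; pred: 9+0-2=7
Step 13: prey: 1+0-0=1; pred: 7+0-2=5
Step 14: prey: 1+0-0=1; pred: 5+0-1=4
Step 15: prey: 1+0-0=1; pred: 4+0-1=3
No extinction within 15 steps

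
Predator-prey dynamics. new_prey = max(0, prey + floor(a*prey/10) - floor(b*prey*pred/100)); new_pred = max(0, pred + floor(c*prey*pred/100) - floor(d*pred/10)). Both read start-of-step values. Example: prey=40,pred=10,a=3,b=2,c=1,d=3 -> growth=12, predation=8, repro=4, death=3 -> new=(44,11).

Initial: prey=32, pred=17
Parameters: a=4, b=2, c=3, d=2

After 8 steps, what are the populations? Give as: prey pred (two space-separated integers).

Answer: 0 38

Derivation:
Step 1: prey: 32+12-10=34; pred: 17+16-3=30
Step 2: prey: 34+13-20=27; pred: 30+30-6=54
Step 3: prey: 27+10-29=8; pred: 54+43-10=87
Step 4: prey: 8+3-13=0; pred: 87+20-17=90
Step 5: prey: 0+0-0=0; pred: 90+0-18=72
Step 6: prey: 0+0-0=0; pred: 72+0-14=58
Step 7: prey: 0+0-0=0; pred: 58+0-11=47
Step 8: prey: 0+0-0=0; pred: 47+0-9=38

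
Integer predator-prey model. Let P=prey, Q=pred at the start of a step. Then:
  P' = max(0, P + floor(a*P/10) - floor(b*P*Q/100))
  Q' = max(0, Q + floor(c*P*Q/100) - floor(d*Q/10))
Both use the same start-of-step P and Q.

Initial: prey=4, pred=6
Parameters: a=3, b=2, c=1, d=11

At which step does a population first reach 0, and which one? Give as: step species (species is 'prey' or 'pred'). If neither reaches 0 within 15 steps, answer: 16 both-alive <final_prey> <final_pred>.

Step 1: prey: 4+1-0=5; pred: 6+0-6=0
First extinction: pred at step 1

Answer: 1 pred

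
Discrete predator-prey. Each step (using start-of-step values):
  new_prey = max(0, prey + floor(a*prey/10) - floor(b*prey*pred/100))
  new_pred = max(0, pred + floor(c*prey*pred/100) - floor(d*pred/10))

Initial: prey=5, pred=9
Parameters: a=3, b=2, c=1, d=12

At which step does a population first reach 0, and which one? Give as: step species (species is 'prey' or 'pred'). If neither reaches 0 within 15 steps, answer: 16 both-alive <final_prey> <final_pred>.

Answer: 1 pred

Derivation:
Step 1: prey: 5+1-0=6; pred: 9+0-10=0
First extinction: pred at step 1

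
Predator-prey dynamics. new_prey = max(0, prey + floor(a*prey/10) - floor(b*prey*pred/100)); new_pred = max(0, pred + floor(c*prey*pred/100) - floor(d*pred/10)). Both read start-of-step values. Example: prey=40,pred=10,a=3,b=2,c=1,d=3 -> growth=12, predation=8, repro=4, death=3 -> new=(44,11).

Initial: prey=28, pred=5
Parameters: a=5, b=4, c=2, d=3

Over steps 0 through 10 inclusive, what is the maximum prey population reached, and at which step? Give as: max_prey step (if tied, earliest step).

Step 1: prey: 28+14-5=37; pred: 5+2-1=6
Step 2: prey: 37+18-8=47; pred: 6+4-1=9
Step 3: prey: 47+23-16=54; pred: 9+8-2=15
Step 4: prey: 54+27-32=49; pred: 15+16-4=27
Step 5: prey: 49+24-52=21; pred: 27+26-8=45
Step 6: prey: 21+10-37=0; pred: 45+18-13=50
Step 7: prey: 0+0-0=0; pred: 50+0-15=35
Step 8: prey: 0+0-0=0; pred: 35+0-10=25
Step 9: prey: 0+0-0=0; pred: 25+0-7=18
Step 10: prey: 0+0-0=0; pred: 18+0-5=13
Max prey = 54 at step 3

Answer: 54 3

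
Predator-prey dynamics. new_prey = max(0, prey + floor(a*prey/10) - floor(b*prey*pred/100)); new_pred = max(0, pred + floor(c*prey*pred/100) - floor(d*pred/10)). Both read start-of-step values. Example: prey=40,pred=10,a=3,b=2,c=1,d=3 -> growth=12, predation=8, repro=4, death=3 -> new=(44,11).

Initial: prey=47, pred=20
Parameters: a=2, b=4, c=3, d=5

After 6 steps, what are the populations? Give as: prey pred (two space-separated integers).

Answer: 0 3

Derivation:
Step 1: prey: 47+9-37=19; pred: 20+28-10=38
Step 2: prey: 19+3-28=0; pred: 38+21-19=40
Step 3: prey: 0+0-0=0; pred: 40+0-20=20
Step 4: prey: 0+0-0=0; pred: 20+0-10=10
Step 5: prey: 0+0-0=0; pred: 10+0-5=5
Step 6: prey: 0+0-0=0; pred: 5+0-2=3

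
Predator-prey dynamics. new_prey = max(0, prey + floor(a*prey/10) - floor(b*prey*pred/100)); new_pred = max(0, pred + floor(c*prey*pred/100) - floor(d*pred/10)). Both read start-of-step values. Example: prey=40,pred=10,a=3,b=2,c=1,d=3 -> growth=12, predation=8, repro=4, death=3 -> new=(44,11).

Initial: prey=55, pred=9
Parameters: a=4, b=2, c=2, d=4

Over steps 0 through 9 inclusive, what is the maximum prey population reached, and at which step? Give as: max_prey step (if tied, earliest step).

Answer: 75 2

Derivation:
Step 1: prey: 55+22-9=68; pred: 9+9-3=15
Step 2: prey: 68+27-20=75; pred: 15+20-6=29
Step 3: prey: 75+30-43=62; pred: 29+43-11=61
Step 4: prey: 62+24-75=11; pred: 61+75-24=112
Step 5: prey: 11+4-24=0; pred: 112+24-44=92
Step 6: prey: 0+0-0=0; pred: 92+0-36=56
Step 7: prey: 0+0-0=0; pred: 56+0-22=34
Step 8: prey: 0+0-0=0; pred: 34+0-13=21
Step 9: prey: 0+0-0=0; pred: 21+0-8=13
Max prey = 75 at step 2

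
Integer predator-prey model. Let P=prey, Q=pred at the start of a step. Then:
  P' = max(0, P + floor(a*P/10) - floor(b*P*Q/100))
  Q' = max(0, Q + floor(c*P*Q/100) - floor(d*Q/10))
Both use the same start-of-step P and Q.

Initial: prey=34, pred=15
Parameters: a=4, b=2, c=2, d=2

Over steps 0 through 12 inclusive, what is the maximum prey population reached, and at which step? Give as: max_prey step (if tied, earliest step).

Answer: 37 1

Derivation:
Step 1: prey: 34+13-10=37; pred: 15+10-3=22
Step 2: prey: 37+14-16=35; pred: 22+16-4=34
Step 3: prey: 35+14-23=26; pred: 34+23-6=51
Step 4: prey: 26+10-26=10; pred: 51+26-10=67
Step 5: prey: 10+4-13=1; pred: 67+13-13=67
Step 6: prey: 1+0-1=0; pred: 67+1-13=55
Step 7: prey: 0+0-0=0; pred: 55+0-11=44
Step 8: prey: 0+0-0=0; pred: 44+0-8=36
Step 9: prey: 0+0-0=0; pred: 36+0-7=29
Step 10: prey: 0+0-0=0; pred: 29+0-5=24
Step 11: prey: 0+0-0=0; pred: 24+0-4=20
Step 12: prey: 0+0-0=0; pred: 20+0-4=16
Max prey = 37 at step 1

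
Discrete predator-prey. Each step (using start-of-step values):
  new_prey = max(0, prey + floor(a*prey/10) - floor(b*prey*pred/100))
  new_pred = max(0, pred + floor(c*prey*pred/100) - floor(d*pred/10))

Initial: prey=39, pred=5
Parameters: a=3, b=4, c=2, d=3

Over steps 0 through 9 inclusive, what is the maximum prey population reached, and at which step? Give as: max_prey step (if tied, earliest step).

Step 1: prey: 39+11-7=43; pred: 5+3-1=7
Step 2: prey: 43+12-12=43; pred: 7+6-2=11
Step 3: prey: 43+12-18=37; pred: 11+9-3=17
Step 4: prey: 37+11-25=23; pred: 17+12-5=24
Step 5: prey: 23+6-22=7; pred: 24+11-7=28
Step 6: prey: 7+2-7=2; pred: 28+3-8=23
Step 7: prey: 2+0-1=1; pred: 23+0-6=17
Step 8: prey: 1+0-0=1; pred: 17+0-5=12
Step 9: prey: 1+0-0=1; pred: 12+0-3=9
Max prey = 43 at step 1

Answer: 43 1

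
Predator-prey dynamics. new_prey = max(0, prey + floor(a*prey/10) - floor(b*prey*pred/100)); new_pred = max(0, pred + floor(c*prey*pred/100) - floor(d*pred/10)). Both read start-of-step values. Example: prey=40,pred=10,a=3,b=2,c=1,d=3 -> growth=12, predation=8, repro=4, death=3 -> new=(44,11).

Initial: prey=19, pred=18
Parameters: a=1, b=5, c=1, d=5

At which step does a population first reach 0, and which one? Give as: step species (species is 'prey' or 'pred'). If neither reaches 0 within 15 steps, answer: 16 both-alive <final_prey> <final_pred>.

Step 1: prey: 19+1-17=3; pred: 18+3-9=12
Step 2: prey: 3+0-1=2; pred: 12+0-6=6
Step 3: prey: 2+0-0=2; pred: 6+0-3=3
Step 4: prey: 2+0-0=2; pred: 3+0-1=2
Step 5: prey: 2+0-0=2; pred: 2+0-1=1
Step 6: prey: 2+0-0=2; pred: 1+0-0=1
Steps 7-15: state stable at prey=2, pred=1 (no change)
No extinction within 15 steps

Answer: 16 both-alive 2 1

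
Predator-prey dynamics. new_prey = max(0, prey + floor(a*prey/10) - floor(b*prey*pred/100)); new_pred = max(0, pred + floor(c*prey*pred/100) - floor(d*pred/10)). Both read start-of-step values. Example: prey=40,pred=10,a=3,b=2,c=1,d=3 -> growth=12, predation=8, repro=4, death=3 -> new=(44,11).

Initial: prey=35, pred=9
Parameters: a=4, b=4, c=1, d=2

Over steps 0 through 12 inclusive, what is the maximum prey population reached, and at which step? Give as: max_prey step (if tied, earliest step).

Answer: 37 1

Derivation:
Step 1: prey: 35+14-12=37; pred: 9+3-1=11
Step 2: prey: 37+14-16=35; pred: 11+4-2=13
Step 3: prey: 35+14-18=31; pred: 13+4-2=15
Step 4: prey: 31+12-18=25; pred: 15+4-3=16
Step 5: prey: 25+10-16=19; pred: 16+4-3=17
Step 6: prey: 19+7-12=14; pred: 17+3-3=17
Step 7: prey: 14+5-9=10; pred: 17+2-3=16
Step 8: prey: 10+4-6=8; pred: 16+1-3=14
Step 9: prey: 8+3-4=7; pred: 14+1-2=13
Step 10: prey: 7+2-3=6; pred: 13+0-2=11
Step 11: prey: 6+2-2=6; pred: 11+0-2=9
Step 12: prey: 6+2-2=6; pred: 9+0-1=8
Max prey = 37 at step 1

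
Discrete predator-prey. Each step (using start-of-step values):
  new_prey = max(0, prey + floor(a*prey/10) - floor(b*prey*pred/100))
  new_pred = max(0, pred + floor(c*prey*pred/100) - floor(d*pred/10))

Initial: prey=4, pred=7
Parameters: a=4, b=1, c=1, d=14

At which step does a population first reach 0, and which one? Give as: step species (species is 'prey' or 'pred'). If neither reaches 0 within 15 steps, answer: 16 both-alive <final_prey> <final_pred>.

Step 1: prey: 4+1-0=5; pred: 7+0-9=0
First extinction: pred at step 1

Answer: 1 pred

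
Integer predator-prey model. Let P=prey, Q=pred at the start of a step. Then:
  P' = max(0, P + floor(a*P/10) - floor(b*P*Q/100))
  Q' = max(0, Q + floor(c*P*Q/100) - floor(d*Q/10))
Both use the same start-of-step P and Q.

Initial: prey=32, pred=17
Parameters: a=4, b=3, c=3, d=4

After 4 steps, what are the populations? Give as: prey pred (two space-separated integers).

Answer: 0 31

Derivation:
Step 1: prey: 32+12-16=28; pred: 17+16-6=27
Step 2: prey: 28+11-22=17; pred: 27+22-10=39
Step 3: prey: 17+6-19=4; pred: 39+19-15=43
Step 4: prey: 4+1-5=0; pred: 43+5-17=31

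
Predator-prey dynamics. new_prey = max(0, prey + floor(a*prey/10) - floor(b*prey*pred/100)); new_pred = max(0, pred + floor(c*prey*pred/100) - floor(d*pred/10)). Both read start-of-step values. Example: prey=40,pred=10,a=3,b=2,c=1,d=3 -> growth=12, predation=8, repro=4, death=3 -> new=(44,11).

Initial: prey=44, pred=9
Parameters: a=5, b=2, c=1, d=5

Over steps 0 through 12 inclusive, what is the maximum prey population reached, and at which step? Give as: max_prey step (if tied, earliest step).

Answer: 166 5

Derivation:
Step 1: prey: 44+22-7=59; pred: 9+3-4=8
Step 2: prey: 59+29-9=79; pred: 8+4-4=8
Step 3: prey: 79+39-12=106; pred: 8+6-4=10
Step 4: prey: 106+53-21=138; pred: 10+10-5=15
Step 5: prey: 138+69-41=166; pred: 15+20-7=28
Step 6: prey: 166+83-92=157; pred: 28+46-14=60
Step 7: prey: 157+78-188=47; pred: 60+94-30=124
Step 8: prey: 47+23-116=0; pred: 124+58-62=120
Step 9: prey: 0+0-0=0; pred: 120+0-60=60
Step 10: prey: 0+0-0=0; pred: 60+0-30=30
Step 11: prey: 0+0-0=0; pred: 30+0-15=15
Step 12: prey: 0+0-0=0; pred: 15+0-7=8
Max prey = 166 at step 5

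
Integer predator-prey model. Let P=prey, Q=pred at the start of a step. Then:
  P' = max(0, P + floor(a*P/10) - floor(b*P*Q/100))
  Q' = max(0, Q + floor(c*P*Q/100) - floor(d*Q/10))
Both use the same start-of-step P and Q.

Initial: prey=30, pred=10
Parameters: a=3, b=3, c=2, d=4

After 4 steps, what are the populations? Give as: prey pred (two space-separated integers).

Step 1: prey: 30+9-9=30; pred: 10+6-4=12
Step 2: prey: 30+9-10=29; pred: 12+7-4=15
Step 3: prey: 29+8-13=24; pred: 15+8-6=17
Step 4: prey: 24+7-12=19; pred: 17+8-6=19

Answer: 19 19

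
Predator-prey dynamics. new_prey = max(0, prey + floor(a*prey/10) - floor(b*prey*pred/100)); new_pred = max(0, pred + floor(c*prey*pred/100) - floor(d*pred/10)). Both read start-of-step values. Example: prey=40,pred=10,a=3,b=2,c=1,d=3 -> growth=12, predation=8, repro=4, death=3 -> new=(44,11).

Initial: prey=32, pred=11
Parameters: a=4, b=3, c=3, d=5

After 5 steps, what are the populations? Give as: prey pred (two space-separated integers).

Answer: 2 28

Derivation:
Step 1: prey: 32+12-10=34; pred: 11+10-5=16
Step 2: prey: 34+13-16=31; pred: 16+16-8=24
Step 3: prey: 31+12-22=21; pred: 24+22-12=34
Step 4: prey: 21+8-21=8; pred: 34+21-17=38
Step 5: prey: 8+3-9=2; pred: 38+9-19=28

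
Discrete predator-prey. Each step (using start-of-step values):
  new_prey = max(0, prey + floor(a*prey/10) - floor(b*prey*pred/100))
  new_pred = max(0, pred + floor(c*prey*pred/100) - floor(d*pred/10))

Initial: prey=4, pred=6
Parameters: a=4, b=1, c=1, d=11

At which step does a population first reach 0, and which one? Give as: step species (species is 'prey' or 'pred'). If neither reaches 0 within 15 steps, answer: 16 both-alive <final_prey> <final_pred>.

Step 1: prey: 4+1-0=5; pred: 6+0-6=0
First extinction: pred at step 1

Answer: 1 pred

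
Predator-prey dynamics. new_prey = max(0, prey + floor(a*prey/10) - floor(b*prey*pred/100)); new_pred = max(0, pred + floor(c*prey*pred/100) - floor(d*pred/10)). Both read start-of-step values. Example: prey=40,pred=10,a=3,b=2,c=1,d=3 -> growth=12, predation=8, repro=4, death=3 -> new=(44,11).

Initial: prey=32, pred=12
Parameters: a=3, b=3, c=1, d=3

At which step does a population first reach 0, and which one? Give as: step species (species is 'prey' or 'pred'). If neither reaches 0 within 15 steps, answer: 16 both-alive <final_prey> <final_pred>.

Step 1: prey: 32+9-11=30; pred: 12+3-3=12
Step 2: prey: 30+9-10=29; pred: 12+3-3=12
Step 3: prey: 29+8-10=27; pred: 12+3-3=12
Step 4: prey: 27+8-9=26; pred: 12+3-3=12
Step 5: prey: 26+7-9=24; pred: 12+3-3=12
Step 6: prey: 24+7-8=23; pred: 12+2-3=11
Step 7: prey: 23+6-7=22; pred: 11+2-3=10
Step 8: prey: 22+6-6=22; pred: 10+2-3=9
Step 9: prey: 22+6-5=23; pred: 9+1-2=8
Step 10: prey: 23+6-5=24; pred: 8+1-2=7
Step 11: prey: 24+7-5=26; pred: 7+1-2=6
Step 12: prey: 26+7-4=29; pred: 6+1-1=6
Step 13: prey: 29+8-5=32; pred: 6+1-1=6
Step 14: prey: 32+9-5=36; pred: 6+1-1=6
Step 15: prey: 36+10-6=40; pred: 6+2-1=7
No extinction within 15 steps

Answer: 16 both-alive 40 7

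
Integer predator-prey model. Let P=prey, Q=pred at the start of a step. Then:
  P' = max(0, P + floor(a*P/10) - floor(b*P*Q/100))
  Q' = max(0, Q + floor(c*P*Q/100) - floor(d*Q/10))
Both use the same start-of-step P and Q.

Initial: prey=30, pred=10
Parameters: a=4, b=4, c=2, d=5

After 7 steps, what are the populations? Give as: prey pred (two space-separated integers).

Step 1: prey: 30+12-12=30; pred: 10+6-5=11
Step 2: prey: 30+12-13=29; pred: 11+6-5=12
Step 3: prey: 29+11-13=27; pred: 12+6-6=12
Step 4: prey: 27+10-12=25; pred: 12+6-6=12
Step 5: prey: 25+10-12=23; pred: 12+6-6=12
Step 6: prey: 23+9-11=21; pred: 12+5-6=11
Step 7: prey: 21+8-9=20; pred: 11+4-5=10

Answer: 20 10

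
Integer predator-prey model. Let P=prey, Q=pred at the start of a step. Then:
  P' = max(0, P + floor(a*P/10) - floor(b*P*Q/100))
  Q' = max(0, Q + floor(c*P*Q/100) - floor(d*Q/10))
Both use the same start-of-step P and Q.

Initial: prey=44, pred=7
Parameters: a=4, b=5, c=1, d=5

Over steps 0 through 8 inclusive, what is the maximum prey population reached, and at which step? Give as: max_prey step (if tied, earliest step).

Step 1: prey: 44+17-15=46; pred: 7+3-3=7
Step 2: prey: 46+18-16=48; pred: 7+3-3=7
Step 3: prey: 48+19-16=51; pred: 7+3-3=7
Step 4: prey: 51+20-17=54; pred: 7+3-3=7
Step 5: prey: 54+21-18=57; pred: 7+3-3=7
Step 6: prey: 57+22-19=60; pred: 7+3-3=7
Step 7: prey: 60+24-21=63; pred: 7+4-3=8
Step 8: prey: 63+25-25=63; pred: 8+5-4=9
Max prey = 63 at step 7

Answer: 63 7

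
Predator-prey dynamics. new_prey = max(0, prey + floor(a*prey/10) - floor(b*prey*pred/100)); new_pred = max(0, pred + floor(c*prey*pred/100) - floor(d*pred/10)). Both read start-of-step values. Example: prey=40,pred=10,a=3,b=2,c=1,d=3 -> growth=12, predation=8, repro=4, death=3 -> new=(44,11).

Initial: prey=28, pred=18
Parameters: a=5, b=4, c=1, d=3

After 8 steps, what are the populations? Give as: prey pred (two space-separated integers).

Answer: 27 6

Derivation:
Step 1: prey: 28+14-20=22; pred: 18+5-5=18
Step 2: prey: 22+11-15=18; pred: 18+3-5=16
Step 3: prey: 18+9-11=16; pred: 16+2-4=14
Step 4: prey: 16+8-8=16; pred: 14+2-4=12
Step 5: prey: 16+8-7=17; pred: 12+1-3=10
Step 6: prey: 17+8-6=19; pred: 10+1-3=8
Step 7: prey: 19+9-6=22; pred: 8+1-2=7
Step 8: prey: 22+11-6=27; pred: 7+1-2=6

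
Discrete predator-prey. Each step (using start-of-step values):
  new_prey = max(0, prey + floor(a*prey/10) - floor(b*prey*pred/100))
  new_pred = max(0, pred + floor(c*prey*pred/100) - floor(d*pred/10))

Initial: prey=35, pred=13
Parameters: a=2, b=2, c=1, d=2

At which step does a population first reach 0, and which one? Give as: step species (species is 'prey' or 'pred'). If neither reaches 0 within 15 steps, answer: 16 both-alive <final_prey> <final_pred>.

Answer: 16 both-alive 8 6

Derivation:
Step 1: prey: 35+7-9=33; pred: 13+4-2=15
Step 2: prey: 33+6-9=30; pred: 15+4-3=16
Step 3: prey: 30+6-9=27; pred: 16+4-3=17
Step 4: prey: 27+5-9=23; pred: 17+4-3=18
Step 5: prey: 23+4-8=19; pred: 18+4-3=19
Step 6: prey: 19+3-7=15; pred: 19+3-3=19
Step 7: prey: 15+3-5=13; pred: 19+2-3=18
Step 8: prey: 13+2-4=11; pred: 18+2-3=17
Step 9: prey: 11+2-3=10; pred: 17+1-3=15
Step 10: prey: 10+2-3=9; pred: 15+1-3=13
Step 11: prey: 9+1-2=8; pred: 13+1-2=12
Step 12: prey: 8+1-1=8; pred: 12+0-2=10
Step 13: prey: 8+1-1=8; pred: 10+0-2=8
Step 14: prey: 8+1-1=8; pred: 8+0-1=7
Step 15: prey: 8+1-1=8; pred: 7+0-1=6
No extinction within 15 steps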